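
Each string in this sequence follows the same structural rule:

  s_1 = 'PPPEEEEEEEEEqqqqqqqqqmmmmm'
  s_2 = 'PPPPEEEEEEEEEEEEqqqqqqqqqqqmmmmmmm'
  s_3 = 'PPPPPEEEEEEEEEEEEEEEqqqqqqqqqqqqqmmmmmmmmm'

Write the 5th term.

PPPPPPPEEEEEEEEEEEEEEEEEEEEEqqqqqqqqqqqqqqqqqmmmmmmmmmmmmm

The n-th term is n P's then 3n E's then 2n+3 q's then 2n-1 m's, where the shown terms are n = 3, 4, 5.
At n = 7 the blocks have lengths 7, 21, 17, 13.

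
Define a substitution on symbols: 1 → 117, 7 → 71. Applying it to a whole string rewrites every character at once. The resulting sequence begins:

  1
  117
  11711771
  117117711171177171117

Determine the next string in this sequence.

φ(117117711171177171117) expands symbol-by-symbol to 117 117 71 117 117 71 71 117 117 117 71 117 117 71 71 117 71 117 117 117 71; joining the 21 pieces gives the next term.

1171177111711771711171171177111711771711177111711711771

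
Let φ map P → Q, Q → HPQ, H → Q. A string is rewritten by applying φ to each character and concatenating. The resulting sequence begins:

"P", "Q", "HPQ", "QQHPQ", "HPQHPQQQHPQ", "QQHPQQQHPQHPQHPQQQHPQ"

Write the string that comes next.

HPQHPQQQHPQHPQHPQQQHPQQQHPQQQHPQHPQHPQQQHPQ

φ(QQHPQQQHPQHPQHPQQQHPQ) expands symbol-by-symbol to HPQ HPQ Q Q HPQ HPQ HPQ Q Q HPQ Q Q HPQ Q Q HPQ HPQ HPQ Q Q HPQ; joining the 21 pieces gives the next term.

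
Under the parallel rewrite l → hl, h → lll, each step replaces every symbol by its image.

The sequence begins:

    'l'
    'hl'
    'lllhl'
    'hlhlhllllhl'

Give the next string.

Apply φ to hlhlhllllhl symbol by symbol: h→lll, l→hl, h→lll, l→hl, h→lll, l→hl, l→hl, l→hl, l→hl, h→lll, l→hl; joined: lll hl lll hl lll hl hl hl hl lll hl.

lllhllllhllllhlhlhlhllllhl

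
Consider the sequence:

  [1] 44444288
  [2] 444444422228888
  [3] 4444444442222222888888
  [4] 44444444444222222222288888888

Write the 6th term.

The n-th term is 2n+3 4's then 3n-2 2's then 2n 8's (n = 1, 2, …).
For term 6, n = 6, so the run lengths are 15, 16, 12.

4444444444444442222222222222222888888888888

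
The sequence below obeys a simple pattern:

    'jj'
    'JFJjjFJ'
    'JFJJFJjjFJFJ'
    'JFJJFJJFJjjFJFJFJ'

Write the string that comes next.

Every step adds JFJ to the front and FJ to the end of the previous string.
Applying this once more to JFJJFJJFJjjFJFJFJ:

JFJJFJJFJJFJjjFJFJFJFJ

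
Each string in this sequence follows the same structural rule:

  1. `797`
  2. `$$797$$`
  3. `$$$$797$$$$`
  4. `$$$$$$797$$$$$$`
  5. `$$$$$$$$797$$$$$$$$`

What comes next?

$$$$$$$$$$797$$$$$$$$$$

Every step adds $$ to the front and $$ to the end of the previous string.
So the next term is $$·$$$$$$$$797$$$$$$$$·$$.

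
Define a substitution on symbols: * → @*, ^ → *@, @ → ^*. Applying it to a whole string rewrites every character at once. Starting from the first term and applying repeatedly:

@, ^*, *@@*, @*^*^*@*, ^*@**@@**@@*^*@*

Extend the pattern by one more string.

Replace each of the 16 characters of ^*@**@@**@@*^*@* in place — *@ @* ^* @* @* ^* ^* @* @* ^* ^* @* *@ @* ^* @* — and concatenate.

*@@*^*@*@*^*^*@*@*^*^*@**@@*^*@*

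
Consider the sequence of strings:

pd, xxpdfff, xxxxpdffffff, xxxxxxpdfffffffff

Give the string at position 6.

Every step adds xx to the front and fff to the end of the previous string.
From xxxxxxpdfffffffff, 2 further steps: xxxxxxpdfffffffff → xxxxxxxxpdffffffffffff → (answer).

xxxxxxxxxxpdfffffffffffffff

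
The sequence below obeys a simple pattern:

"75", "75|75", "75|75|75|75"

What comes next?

Every step duplicates the string with '|' between the halves.
One more doubling of 75|75|75|75 gives the answer.

75|75|75|75|75|75|75|75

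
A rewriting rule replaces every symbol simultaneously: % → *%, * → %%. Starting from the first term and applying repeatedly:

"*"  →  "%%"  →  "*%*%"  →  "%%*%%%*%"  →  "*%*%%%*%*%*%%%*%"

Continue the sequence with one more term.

%%*%%%*%*%*%%%*%%%*%%%*%*%*%%%*%

φ(*%*%%%*%*%*%%%*%) expands symbol-by-symbol to %% *% %% *% *% *% %% *% %% *% %% *% *% *% %% *%; joining the 16 pieces gives the next term.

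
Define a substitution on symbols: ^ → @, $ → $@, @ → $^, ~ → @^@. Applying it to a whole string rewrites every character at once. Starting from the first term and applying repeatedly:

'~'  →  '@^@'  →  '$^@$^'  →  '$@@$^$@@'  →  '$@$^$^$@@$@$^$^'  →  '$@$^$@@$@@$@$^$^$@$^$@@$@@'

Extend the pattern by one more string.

φ($@$^$@@$@@$@$^$^$@$^$@@$@@) expands symbol-by-symbol to $@ $^ $@ @ $@ $^ $^ $@ $^ $^ $@ $^ $@ @ $@ @ $@ $^ $@ @ $@ $^ $^ $@ $^ $^; joining the 26 pieces gives the next term.

$@$^$@@$@$^$^$@$^$^$@$^$@@$@@$@$^$@@$@$^$^$@$^$^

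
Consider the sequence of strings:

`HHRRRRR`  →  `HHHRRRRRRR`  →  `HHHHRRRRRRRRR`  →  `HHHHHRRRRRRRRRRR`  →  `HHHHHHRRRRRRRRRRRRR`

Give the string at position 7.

HHHHHHHHRRRRRRRRRRRRRRRRR

The n-th term is n H's then 2n+1 R's, where the shown terms are n = 2, 3, 4, 5, 6.
At n = 8 the blocks have lengths 8, 17.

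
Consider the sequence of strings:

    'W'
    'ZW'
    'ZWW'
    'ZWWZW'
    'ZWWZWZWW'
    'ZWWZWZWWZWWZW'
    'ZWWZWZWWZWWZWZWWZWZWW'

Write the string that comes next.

From term 3 onward, concatenate the last term with the second-to-last: ZW·W = ZWW, ZWW·ZW = ZWWZW, …
Continuing: ZWWZWZWWZWWZWZWWZWZWW · ZWWZWZWWZWWZW gives term 8.

ZWWZWZWWZWWZWZWWZWZWWZWWZWZWWZWWZW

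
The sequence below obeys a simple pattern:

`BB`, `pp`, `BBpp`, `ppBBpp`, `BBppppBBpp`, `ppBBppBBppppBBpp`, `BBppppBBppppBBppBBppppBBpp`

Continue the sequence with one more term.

ppBBppBBppppBBppBBppppBBppppBBppBBppppBBpp

Each term (from the third on) is the two preceding terms concatenated in order: term 3 = BB·pp = BBpp.
So term 8 is ppBBppBBppppBBpp·BBppppBBppppBBppBBppppBBpp.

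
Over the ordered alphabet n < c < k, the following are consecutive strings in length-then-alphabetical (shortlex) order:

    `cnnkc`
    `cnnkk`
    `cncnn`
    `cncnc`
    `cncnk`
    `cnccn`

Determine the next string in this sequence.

cnccc

Treat cnccn as a base-3 numeral over the given alphabet and add one, carrying through any trailing k's.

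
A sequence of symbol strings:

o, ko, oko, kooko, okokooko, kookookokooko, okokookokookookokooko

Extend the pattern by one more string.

Each term (from the third on) is the two preceding terms concatenated in order: term 3 = o·ko = oko.
The next term joins kookookokooko and okokookokookookokooko.

kookookokookookokookokookookokooko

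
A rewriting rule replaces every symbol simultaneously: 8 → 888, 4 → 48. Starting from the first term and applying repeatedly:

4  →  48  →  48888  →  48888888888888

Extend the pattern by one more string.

48888888888888888888888888888888888888888

Replace each of the 14 characters of 48888888888888 in place — 48 888 888 888 888 888 888 888 888 888 888 888 888 888 — and concatenate.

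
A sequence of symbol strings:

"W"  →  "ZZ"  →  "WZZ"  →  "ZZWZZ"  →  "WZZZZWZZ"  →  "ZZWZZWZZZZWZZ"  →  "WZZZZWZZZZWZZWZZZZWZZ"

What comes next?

This is a Fibonacci-style word recurrence s(k) = s(k−2)·s(k−1): e.g. W·ZZ = WZZ.
Continuing: ZZWZZWZZZZWZZ · WZZZZWZZZZWZZWZZZZWZZ gives term 8.

ZZWZZWZZZZWZZWZZZZWZZZZWZZWZZZZWZZ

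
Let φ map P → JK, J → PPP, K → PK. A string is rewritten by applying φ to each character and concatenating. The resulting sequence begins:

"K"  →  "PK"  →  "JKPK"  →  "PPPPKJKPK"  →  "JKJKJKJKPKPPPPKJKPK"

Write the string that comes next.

Applying the rule to each of the 19 symbols of JKJKJKJKPKPPPPKJKPK gives the pieces PPP PK PPP PK PPP PK PPP PK JK PK JK JK JK JK PK PPP PK JK PK, which concatenate to the answer.

PPPPKPPPPKPPPPKPPPPKJKPKJKJKJKJKPKPPPPKJKPK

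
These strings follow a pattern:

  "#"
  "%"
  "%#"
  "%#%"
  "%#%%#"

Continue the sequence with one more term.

From term 3 onward, concatenate the last term with the second-to-last: %·# = %#, %#·% = %#%, …
The next term joins %#%%# and %#%.

%#%%#%#%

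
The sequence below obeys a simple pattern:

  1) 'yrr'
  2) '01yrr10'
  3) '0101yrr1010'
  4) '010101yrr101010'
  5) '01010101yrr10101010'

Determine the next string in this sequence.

s(k+1) = 01·s(k)·10, so each term gains 01 as a prefix and 10 as a suffix.
Applying this once more to 01010101yrr10101010:

0101010101yrr1010101010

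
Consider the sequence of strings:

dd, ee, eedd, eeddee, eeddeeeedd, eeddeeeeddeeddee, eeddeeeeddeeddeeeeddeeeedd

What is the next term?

Each term (from the third on) is the previous term followed by the one before it: term 3 = ee·dd = eedd.
The next term joins eeddeeeeddeeddeeeeddeeeedd and eeddeeeeddeeddee.

eeddeeeeddeeddeeeeddeeeeddeeddeeeeddeeddee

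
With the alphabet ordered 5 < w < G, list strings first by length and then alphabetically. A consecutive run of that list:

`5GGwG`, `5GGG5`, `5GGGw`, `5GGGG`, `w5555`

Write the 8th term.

w55w5

Continuing the enumeration 3 steps past w5555: w5555 → w555w → w555G → (answer).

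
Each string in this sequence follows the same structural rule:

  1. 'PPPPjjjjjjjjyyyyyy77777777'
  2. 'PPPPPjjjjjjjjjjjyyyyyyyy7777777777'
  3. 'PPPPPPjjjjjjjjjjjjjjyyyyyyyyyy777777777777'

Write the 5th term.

Reading off run lengths: P runs 4, 5, 6; j runs 8, 11, 14; y runs 6, 8, 10; 7 runs 8, 10, 12 — each is linear in n, where the shown terms are n = 3, 4, 5.
At n = 7 the blocks have lengths 8, 20, 14, 16.

PPPPPPPPjjjjjjjjjjjjjjjjjjjjyyyyyyyyyyyyyy7777777777777777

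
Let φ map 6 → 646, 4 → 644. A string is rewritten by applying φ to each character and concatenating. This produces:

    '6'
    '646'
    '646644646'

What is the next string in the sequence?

646644646646644644646644646

Rewriting each symbol of 646644646: 6→646, 4→644, 6→646, 6→646, 4→644, 4→644, 6→646, 4→644, 6→646, which concatenates to 646 644 646 646 644 644 646 644 646.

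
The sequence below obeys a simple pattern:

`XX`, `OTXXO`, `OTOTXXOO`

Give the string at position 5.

Every step adds OT to the front and O to the end of the previous string.
From OTOTXXOO, 2 further steps: OTOTXXOO → OTOTOTXXOOO → (answer).

OTOTOTOTXXOOOO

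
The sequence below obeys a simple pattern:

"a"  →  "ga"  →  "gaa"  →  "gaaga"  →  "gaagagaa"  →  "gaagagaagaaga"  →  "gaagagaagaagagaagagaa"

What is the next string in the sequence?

Each term (from the third on) is the previous term followed by the one before it: term 3 = ga·a = gaa.
The next term joins gaagagaagaagagaagagaa and gaagagaagaaga.

gaagagaagaagagaagagaagaagagaagaaga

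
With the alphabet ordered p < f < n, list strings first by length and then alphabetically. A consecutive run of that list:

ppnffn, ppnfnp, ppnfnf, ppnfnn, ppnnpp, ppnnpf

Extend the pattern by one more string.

ppnnpn

Find the rightmost character of ppnnpf below n, bump it to the next letter, and reset everything to its right to p.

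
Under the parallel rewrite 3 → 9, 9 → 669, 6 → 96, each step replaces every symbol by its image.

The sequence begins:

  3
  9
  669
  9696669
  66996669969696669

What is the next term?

Replace each of the 17 characters of 66996669969696669 in place — 96 96 669 669 96 96 96 669 669 96 669 96 669 96 96 96 669 — and concatenate.

96966696699696966696699666996669969696669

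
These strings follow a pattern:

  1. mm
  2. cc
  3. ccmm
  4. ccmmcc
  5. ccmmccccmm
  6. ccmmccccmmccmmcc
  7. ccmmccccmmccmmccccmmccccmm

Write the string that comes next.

ccmmccccmmccmmccccmmccccmmccmmccccmmccmmcc

This is a Fibonacci-style word recurrence s(k) = s(k−1)·s(k−2): e.g. cc·mm = ccmm.
So term 8 is ccmmccccmmccmmccccmmccccmm·ccmmccccmmccmmcc.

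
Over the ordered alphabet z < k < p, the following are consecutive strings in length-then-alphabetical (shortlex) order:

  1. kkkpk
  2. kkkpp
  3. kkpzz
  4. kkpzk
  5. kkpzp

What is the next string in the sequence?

kkpkz

The successor of kkpzp increments the rightmost position that isn't already p and resets every position after it to z.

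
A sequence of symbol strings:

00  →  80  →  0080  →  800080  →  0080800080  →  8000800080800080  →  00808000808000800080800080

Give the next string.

800080008080008000808000808000800080800080

Each term (from the third on) is the two preceding terms concatenated in order: term 3 = 00·80 = 0080.
So term 8 is 8000800080800080·00808000808000800080800080.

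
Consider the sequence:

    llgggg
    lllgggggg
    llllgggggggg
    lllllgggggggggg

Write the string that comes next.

llllllgggggggggggg

Reading off run lengths: l runs 2, 3, 4, 5; g runs 4, 6, 8, 10 — each is linear in n, where the shown terms are n = 2, 3, 4, 5.
For the next term, n = 6, so the run lengths are 6, 12.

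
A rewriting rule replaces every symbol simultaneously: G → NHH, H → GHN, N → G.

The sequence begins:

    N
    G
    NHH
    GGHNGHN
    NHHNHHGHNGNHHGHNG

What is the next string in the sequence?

Rewriting the 17 symbols of NHHNHHGHNGNHHGHNG one by one yields G GHN GHN G GHN GHN NHH GHN G NHH G GHN GHN NHH GHN G NHH; concatenated:

GGHNGHNGGHNGHNNHHGHNGNHHGGHNGHNNHHGHNGNHH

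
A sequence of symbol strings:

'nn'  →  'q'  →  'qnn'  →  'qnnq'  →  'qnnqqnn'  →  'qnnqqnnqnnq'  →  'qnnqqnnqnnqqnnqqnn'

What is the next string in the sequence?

qnnqqnnqnnqqnnqqnnqnnqqnnqnnq

Each term (from the third on) is the previous term followed by the one before it: term 3 = q·nn = qnn.
The next term joins qnnqqnnqnnqqnnqqnn and qnnqqnnqnnq.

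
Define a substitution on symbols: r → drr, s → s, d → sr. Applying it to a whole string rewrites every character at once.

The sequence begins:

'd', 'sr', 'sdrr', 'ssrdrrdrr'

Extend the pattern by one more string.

ssdrrsrdrrdrrsrdrrdrr

Apply φ to ssrdrrdrr symbol by symbol: s→s, s→s, r→drr, d→sr, r→drr, r→drr, d→sr, r→drr, r→drr; joined: s s drr sr drr drr sr drr drr.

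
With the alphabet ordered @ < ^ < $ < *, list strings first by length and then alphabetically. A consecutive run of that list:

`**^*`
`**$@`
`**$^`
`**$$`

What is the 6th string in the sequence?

Stepping forward 2 times from **$$: **$$ → **$*, then the target.

***@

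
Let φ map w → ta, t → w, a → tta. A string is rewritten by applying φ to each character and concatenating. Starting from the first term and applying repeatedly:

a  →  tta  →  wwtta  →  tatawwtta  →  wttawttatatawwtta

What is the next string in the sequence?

Applying the rule to each of the 17 symbols of wttawttatatawwtta gives the pieces ta w w tta ta w w tta w tta w tta ta ta w w tta, which concatenate to the answer.

tawwttatawwttawttawttatatawwtta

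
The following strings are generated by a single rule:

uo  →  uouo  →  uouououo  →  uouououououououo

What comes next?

s(k+1) = s(k)·s(k) — each term doubles the last.
Doubling uouououououououo:

uouououououououououououououououo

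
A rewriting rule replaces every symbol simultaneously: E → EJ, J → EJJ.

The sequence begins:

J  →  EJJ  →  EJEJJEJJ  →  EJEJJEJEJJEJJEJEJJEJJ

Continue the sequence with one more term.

Rewriting the 21 symbols of EJEJJEJEJJEJJEJEJJEJJ one by one yields EJ EJJ EJ EJJ EJJ EJ EJJ EJ EJJ EJJ EJ EJJ EJJ EJ EJJ EJ EJJ EJJ EJ EJJ EJJ; concatenated:

EJEJJEJEJJEJJEJEJJEJEJJEJJEJEJJEJJEJEJJEJEJJEJJEJEJJEJJ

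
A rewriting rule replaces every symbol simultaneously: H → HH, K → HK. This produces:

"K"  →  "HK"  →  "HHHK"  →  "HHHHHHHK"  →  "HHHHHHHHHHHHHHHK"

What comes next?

Applying the rule to each of the 16 symbols of HHHHHHHHHHHHHHHK gives the pieces HH HH HH HH HH HH HH HH HH HH HH HH HH HH HH HK, which concatenate to the answer.

HHHHHHHHHHHHHHHHHHHHHHHHHHHHHHHK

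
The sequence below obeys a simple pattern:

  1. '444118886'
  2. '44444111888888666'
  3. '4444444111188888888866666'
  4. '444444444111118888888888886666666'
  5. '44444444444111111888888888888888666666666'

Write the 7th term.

444444444444444111111118888888888888888888886666666666666

Reading off run lengths: 4 runs 3, 5, 7, 9, 11; 1 runs 2, 3, 4, 5, 6; 8 runs 3, 6, 9, 12, 15; 6 runs 1, 3, 5, 7, 9 — each is linear in n (n = 1, 2, …).
For term 7, n = 7, so the run lengths are 15, 8, 21, 13.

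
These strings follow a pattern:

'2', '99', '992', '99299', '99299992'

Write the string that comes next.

9929999299299

Each term (from the third on) is the previous term followed by the one before it: term 3 = 99·2 = 992.
Continuing: 99299992 · 99299 gives term 6.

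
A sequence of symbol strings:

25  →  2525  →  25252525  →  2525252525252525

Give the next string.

25252525252525252525252525252525

Every step duplicates the string.
One more doubling of 2525252525252525 gives the answer.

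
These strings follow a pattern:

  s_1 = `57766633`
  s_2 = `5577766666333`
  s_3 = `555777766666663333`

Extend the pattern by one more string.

55557777766666666633333

Each string has the form 5^{n} 7^{n+1} 6^{2n+1} 3^{n+1} (n = 1, 2, …).
At n = 4 the blocks have lengths 4, 5, 9, 5.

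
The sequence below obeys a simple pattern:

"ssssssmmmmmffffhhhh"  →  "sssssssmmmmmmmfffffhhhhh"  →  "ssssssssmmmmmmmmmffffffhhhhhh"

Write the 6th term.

sssssssssssmmmmmmmmmmmmmmmfffffffffhhhhhhhhh

Term n consists of n+3 s's, followed by 2n-1 m's, followed by n+1 f's, followed by n+1 h's, where the shown terms are n = 3, 4, 5.
For term 6, n = 8, so the run lengths are 11, 15, 9, 9.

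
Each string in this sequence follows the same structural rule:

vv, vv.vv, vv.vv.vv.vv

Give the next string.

vv.vv.vv.vv.vv.vv.vv.vv

Every step duplicates the string with '.' between the halves.
So the next term is two copies of vv.vv.vv.vv with '.' between the halves.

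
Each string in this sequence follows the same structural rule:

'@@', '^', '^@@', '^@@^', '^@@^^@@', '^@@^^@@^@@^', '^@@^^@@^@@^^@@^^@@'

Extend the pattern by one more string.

^@@^^@@^@@^^@@^^@@^@@^^@@^@@^

From term 3 onward, concatenate the last term with the second-to-last: ^·@@ = ^@@, ^@@·^ = ^@@^, …
So term 8 is ^@@^^@@^@@^^@@^^@@·^@@^^@@^@@^.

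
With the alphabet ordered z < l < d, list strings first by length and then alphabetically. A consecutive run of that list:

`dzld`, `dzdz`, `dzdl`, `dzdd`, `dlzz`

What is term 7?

dlzd

Stepping forward 2 times from dlzz: dlzz → dlzl, then the target.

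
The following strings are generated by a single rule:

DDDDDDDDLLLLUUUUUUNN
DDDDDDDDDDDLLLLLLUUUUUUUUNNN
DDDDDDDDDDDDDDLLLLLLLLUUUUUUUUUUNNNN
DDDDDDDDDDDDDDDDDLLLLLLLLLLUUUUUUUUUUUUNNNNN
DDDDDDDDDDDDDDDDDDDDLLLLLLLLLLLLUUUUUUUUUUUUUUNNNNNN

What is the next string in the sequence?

DDDDDDDDDDDDDDDDDDDDDDDLLLLLLLLLLLLLLUUUUUUUUUUUUUUUUNNNNNNN

Reading off run lengths: D runs 8, 11, 14, 17, 20; L runs 4, 6, 8, 10, 12; U runs 6, 8, 10, 12, 14; N runs 2, 3, 4, 5, 6 — each is linear in n, where the shown terms are n = 2, 3, 4, 5, 6.
At n = 7 the blocks have lengths 23, 14, 16, 7.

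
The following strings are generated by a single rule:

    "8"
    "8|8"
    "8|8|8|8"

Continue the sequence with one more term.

s(k+1) = s(k)·|·s(k) — each term doubles the last with '|' between the halves.
One more doubling of 8|8|8|8 gives the answer.

8|8|8|8|8|8|8|8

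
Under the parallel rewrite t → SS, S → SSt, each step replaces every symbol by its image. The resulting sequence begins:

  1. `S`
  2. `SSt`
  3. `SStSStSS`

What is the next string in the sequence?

Apply φ to SStSStSS symbol by symbol: S→SSt, S→SSt, t→SS, S→SSt, S→SSt, t→SS, S→SSt, S→SSt; joined: SSt SSt SS SSt SSt SS SSt SSt.

SStSStSSSStSStSSSStSSt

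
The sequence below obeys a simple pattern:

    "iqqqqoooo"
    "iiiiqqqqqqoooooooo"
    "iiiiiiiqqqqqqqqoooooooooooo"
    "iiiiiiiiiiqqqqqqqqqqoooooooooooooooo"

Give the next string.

iiiiiiiiiiiiiqqqqqqqqqqqqoooooooooooooooooooo

Each string has the form i^{3n-2} q^{2n+2} o^{4n} (n = 1, 2, …).
For the next term, n = 5, so the run lengths are 13, 12, 20.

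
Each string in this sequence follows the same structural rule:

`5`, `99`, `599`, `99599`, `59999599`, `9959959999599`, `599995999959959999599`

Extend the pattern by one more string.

9959959999599599995999959959999599

From term 3 onward, concatenate the second-to-last term with the last: 5·99 = 599, 99·599 = 99599, …
The next term joins 9959959999599 and 599995999959959999599.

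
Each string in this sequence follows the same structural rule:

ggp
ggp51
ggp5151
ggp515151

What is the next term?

ggp51515151

The strings grow by a fixed suffix 51 each time.
So the next term is ggp515151·51.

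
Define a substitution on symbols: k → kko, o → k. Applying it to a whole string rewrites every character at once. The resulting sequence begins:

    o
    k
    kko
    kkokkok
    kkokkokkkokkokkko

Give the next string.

Applying the rule to each of the 17 symbols of kkokkokkkokkokkko gives the pieces kko kko k kko kko k kko kko kko k kko kko k kko kko kko k, which concatenate to the answer.

kkokkokkkokkokkkokkokkokkkokkokkkokkokkok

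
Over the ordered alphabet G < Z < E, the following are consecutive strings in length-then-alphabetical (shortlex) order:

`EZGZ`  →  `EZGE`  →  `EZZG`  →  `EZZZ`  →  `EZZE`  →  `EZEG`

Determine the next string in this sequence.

The successor of EZEG increments the rightmost position that isn't already E and resets every position after it to G.

EZEZ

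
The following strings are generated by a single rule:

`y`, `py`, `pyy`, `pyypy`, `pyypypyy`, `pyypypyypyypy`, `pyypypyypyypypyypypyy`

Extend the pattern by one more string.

pyypypyypyypypyypypyypyypypyypyypy

From term 3 onward, concatenate the last term with the second-to-last: py·y = pyy, pyy·py = pyypy, …
So term 8 is pyypypyypyypypyypypyy·pyypypyypyypy.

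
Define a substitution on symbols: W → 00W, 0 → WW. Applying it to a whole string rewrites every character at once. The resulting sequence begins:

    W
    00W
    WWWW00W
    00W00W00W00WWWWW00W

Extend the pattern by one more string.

WWWW00WWWWW00WWWWW00WWWWW00W00W00W00W00WWWWW00W

Applying the rule to each of the 19 symbols of 00W00W00W00WWWWW00W gives the pieces WW WW 00W WW WW 00W WW WW 00W WW WW 00W 00W 00W 00W 00W WW WW 00W, which concatenate to the answer.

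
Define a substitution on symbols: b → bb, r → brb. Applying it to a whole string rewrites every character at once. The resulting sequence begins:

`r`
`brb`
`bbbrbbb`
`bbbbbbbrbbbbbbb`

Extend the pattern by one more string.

Applying the rule to each of the 15 symbols of bbbbbbbrbbbbbbb gives the pieces bb bb bb bb bb bb bb brb bb bb bb bb bb bb bb, which concatenate to the answer.

bbbbbbbbbbbbbbbrbbbbbbbbbbbbbbb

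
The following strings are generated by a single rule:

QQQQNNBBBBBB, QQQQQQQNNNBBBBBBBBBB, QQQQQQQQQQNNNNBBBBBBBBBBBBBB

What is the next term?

The n-th term is 3n-2 Q's then n N's then 4n-2 B's, where the shown terms are n = 2, 3, 4.
At n = 5 the blocks have lengths 13, 5, 18.

QQQQQQQQQQQQQNNNNNBBBBBBBBBBBBBBBBBB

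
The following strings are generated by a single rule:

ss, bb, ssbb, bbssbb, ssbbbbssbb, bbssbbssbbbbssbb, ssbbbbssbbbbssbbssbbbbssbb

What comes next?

bbssbbssbbbbssbbssbbbbssbbbbssbbssbbbbssbb

This is a Fibonacci-style word recurrence s(k) = s(k−2)·s(k−1): e.g. ss·bb = ssbb.
The next term joins bbssbbssbbbbssbb and ssbbbbssbbbbssbbssbbbbssbb.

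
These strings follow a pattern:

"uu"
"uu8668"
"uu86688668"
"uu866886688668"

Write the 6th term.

Every step adds 8668 to the end: s(k+1) = s(k)·8668.
From uu866886688668, 2 further steps: uu866886688668 → uu8668866886688668 → (answer).

uu86688668866886688668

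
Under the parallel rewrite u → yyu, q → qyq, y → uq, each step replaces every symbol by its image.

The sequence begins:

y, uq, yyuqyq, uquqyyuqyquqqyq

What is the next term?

yyuqyqyyuqyququqyyuqyquqqyqyyuqyqqyquqqyq

Replace each of the 15 characters of uquqyyuqyquqqyq in place — yyu qyq yyu qyq uq uq yyu qyq uq qyq yyu qyq qyq uq qyq — and concatenate.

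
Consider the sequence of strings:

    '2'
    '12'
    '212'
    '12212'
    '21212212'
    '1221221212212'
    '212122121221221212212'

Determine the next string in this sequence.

1221221212212212122121221221212212

From term 3 onward, concatenate the second-to-last term with the last: 2·12 = 212, 12·212 = 12212, …
The next term joins 1221221212212 and 212122121221221212212.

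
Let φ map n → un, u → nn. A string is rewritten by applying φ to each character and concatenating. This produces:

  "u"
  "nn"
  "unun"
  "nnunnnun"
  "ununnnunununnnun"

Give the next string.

Applying the rule to each of the 16 symbols of ununnnunununnnun gives the pieces nn un nn un un un nn un nn un nn un un un nn un, which concatenate to the answer.

nnunnnunununnnunnnunnnunununnnun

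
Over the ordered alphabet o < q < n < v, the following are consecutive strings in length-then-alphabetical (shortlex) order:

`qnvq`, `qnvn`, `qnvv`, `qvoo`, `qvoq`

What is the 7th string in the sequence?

qvov

Continuing the enumeration 2 steps past qvoq: qvoq → qvon → (answer).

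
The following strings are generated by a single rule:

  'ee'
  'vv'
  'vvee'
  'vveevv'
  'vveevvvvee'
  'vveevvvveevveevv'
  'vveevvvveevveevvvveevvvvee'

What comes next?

From term 3 onward, concatenate the last term with the second-to-last: vv·ee = vvee, vvee·vv = vveevv, …
The next term joins vveevvvveevveevvvveevvvvee and vveevvvveevveevv.

vveevvvveevveevvvveevvvveevveevvvveevveevv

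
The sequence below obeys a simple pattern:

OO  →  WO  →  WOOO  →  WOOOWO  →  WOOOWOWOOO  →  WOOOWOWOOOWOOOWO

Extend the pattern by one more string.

WOOOWOWOOOWOOOWOWOOOWOWOOO

From term 3 onward, concatenate the last term with the second-to-last: WO·OO = WOOO, WOOO·WO = WOOOWO, …
The next term joins WOOOWOWOOOWOOOWO and WOOOWOWOOO.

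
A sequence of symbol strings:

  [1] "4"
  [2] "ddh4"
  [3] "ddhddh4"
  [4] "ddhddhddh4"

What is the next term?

The strings grow by a fixed prefix ddh each time.
Applying this once more to ddhddhddh4:

ddhddhddhddh4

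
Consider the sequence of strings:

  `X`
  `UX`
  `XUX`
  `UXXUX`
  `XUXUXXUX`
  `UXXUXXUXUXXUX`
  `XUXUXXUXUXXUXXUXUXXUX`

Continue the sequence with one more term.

Each term (from the third on) is the two preceding terms concatenated in order: term 3 = X·UX = XUX.
The next term joins UXXUXXUXUXXUX and XUXUXXUXUXXUXXUXUXXUX.

UXXUXXUXUXXUXXUXUXXUXUXXUXXUXUXXUX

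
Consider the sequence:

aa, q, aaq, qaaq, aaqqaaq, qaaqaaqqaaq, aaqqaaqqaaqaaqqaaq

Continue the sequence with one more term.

qaaqaaqqaaqaaqqaaqqaaqaaqqaaq

Each term (from the third on) is the two preceding terms concatenated in order: term 3 = aa·q = aaq.
Continuing: qaaqaaqqaaq · aaqqaaqqaaqaaqqaaq gives term 8.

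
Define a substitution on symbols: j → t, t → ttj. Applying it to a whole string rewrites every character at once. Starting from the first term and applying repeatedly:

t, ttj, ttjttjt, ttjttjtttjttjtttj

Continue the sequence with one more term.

Rewriting the 17 symbols of ttjttjtttjttjtttj one by one yields ttj ttj t ttj ttj t ttj ttj ttj t ttj ttj t ttj ttj ttj t; concatenated:

ttjttjtttjttjtttjttjttjtttjttjtttjttjttjt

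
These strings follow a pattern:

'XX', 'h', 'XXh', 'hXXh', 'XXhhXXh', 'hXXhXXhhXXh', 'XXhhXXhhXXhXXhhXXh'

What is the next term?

hXXhXXhhXXhXXhhXXhhXXhXXhhXXh

Each term (from the third on) is the two preceding terms concatenated in order: term 3 = XX·h = XXh.
The next term joins hXXhXXhhXXh and XXhhXXhhXXhXXhhXXh.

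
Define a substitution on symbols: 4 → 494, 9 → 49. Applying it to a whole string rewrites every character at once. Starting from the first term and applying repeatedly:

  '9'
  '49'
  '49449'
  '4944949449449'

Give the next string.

φ(4944949449449) expands symbol-by-symbol to 494 49 494 494 49 494 49 494 494 49 494 494 49; joining the 13 pieces gives the next term.

4944949449449494494944944949449449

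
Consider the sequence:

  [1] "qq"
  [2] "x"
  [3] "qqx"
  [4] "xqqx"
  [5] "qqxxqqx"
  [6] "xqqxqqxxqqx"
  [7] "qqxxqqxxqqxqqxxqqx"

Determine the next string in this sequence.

This is a Fibonacci-style word recurrence s(k) = s(k−2)·s(k−1): e.g. qq·x = qqx.
So term 8 is xqqxqqxxqqx·qqxxqqxxqqxqqxxqqx.

xqqxqqxxqqxqqxxqqxxqqxqqxxqqx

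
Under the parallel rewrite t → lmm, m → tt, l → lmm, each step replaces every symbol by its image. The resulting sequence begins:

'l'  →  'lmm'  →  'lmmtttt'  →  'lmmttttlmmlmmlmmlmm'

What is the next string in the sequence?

Rewriting the 19 symbols of lmmttttlmmlmmlmmlmm one by one yields lmm tt tt lmm lmm lmm lmm lmm tt tt lmm tt tt lmm tt tt lmm tt tt; concatenated:

lmmttttlmmlmmlmmlmmlmmttttlmmttttlmmttttlmmtttt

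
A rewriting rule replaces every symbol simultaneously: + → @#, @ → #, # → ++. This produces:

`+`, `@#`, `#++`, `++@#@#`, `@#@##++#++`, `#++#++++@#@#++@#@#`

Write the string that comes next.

++@#@#++@#@#@#@##++#++@#@##++#++

Applying the rule to each of the 18 symbols of #++#++++@#@#++@#@# gives the pieces ++ @# @# ++ @# @# @# @# # ++ # ++ @# @# # ++ # ++, which concatenate to the answer.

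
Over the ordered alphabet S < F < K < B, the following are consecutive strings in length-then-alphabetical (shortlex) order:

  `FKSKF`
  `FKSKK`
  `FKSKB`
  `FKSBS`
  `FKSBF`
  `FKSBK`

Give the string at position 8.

FKFSS

Stepping forward 2 times from FKSBK: FKSBK → FKSBB, then the target.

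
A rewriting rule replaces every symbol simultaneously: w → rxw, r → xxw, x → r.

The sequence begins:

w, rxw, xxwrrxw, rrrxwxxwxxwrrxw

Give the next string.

xxwxxwxxwrrxwrrrxwrrrxwxxwxxwrrxw

Replace each of the 15 characters of rrrxwxxwxxwrrxw in place — xxw xxw xxw r rxw r r rxw r r rxw xxw xxw r rxw — and concatenate.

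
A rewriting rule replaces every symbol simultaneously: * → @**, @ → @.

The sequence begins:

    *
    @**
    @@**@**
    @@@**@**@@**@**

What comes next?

φ(@@@**@**@@**@**) expands symbol-by-symbol to @ @ @ @** @** @ @** @** @ @ @** @** @ @** @**; joining the 15 pieces gives the next term.

@@@@**@**@@**@**@@@**@**@@**@**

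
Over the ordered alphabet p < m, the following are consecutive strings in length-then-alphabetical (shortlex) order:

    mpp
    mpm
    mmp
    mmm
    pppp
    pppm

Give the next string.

Find the rightmost character of pppm below m, bump it to the next letter, and reset everything to its right to p.

ppmp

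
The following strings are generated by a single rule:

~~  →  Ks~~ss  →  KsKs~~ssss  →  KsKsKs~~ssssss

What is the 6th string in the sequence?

KsKsKsKsKs~~ssssssssss

s(k+1) = Ks·s(k)·ss, so each term gains Ks as a prefix and ss as a suffix.
From KsKsKs~~ssssss, 2 further steps: KsKsKs~~ssssss → KsKsKsKs~~ssssssss → (answer).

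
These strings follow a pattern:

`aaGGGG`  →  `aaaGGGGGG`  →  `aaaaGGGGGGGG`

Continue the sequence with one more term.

Each string has the form a^{n} G^{2n}, where the shown terms are n = 2, 3, 4.
Setting n = 5 gives 5, 10 characters in each block.

aaaaaGGGGGGGGGG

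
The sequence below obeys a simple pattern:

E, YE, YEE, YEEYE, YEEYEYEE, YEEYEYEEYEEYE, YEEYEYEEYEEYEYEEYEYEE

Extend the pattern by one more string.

YEEYEYEEYEEYEYEEYEYEEYEEYEYEEYEEYE

Each term (from the third on) is the previous term followed by the one before it: term 3 = YE·E = YEE.
So term 8 is YEEYEYEEYEEYEYEEYEYEE·YEEYEYEEYEEYE.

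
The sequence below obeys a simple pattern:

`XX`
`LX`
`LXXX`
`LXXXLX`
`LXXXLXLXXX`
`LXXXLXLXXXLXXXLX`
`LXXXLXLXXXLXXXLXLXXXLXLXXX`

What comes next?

LXXXLXLXXXLXXXLXLXXXLXLXXXLXXXLXLXXXLXXXLX

From term 3 onward, concatenate the last term with the second-to-last: LX·XX = LXXX, LXXX·LX = LXXXLX, …
Continuing: LXXXLXLXXXLXXXLXLXXXLXLXXX · LXXXLXLXXXLXXXLX gives term 8.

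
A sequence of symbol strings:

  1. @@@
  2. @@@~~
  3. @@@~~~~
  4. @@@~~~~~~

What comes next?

The strings grow by a fixed suffix ~~ each time.
Applying this once more to @@@~~~~~~:

@@@~~~~~~~~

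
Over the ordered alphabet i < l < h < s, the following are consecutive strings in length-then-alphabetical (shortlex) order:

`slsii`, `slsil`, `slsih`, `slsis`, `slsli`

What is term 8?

slsls

Advancing 3 positions from slsli through slsli → slsll → slslh reaches term 8.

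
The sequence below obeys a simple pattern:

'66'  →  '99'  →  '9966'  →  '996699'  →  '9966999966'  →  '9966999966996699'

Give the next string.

99669999669966999966999966

Each term (from the third on) is the previous term followed by the one before it: term 3 = 99·66 = 9966.
The next term joins 9966999966996699 and 9966999966.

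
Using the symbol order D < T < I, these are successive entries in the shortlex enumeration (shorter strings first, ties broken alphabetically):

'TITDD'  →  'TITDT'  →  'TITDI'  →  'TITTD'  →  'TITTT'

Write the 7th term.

Stepping forward 2 times from TITTT: TITTT → TITTI, then the target.

TITID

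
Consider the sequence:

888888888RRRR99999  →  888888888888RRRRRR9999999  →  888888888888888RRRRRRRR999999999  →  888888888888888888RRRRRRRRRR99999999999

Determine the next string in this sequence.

888888888888888888888RRRRRRRRRRRR9999999999999

Reading off run lengths: 8 runs 9, 12, 15, 18; R runs 4, 6, 8, 10; 9 runs 5, 7, 9, 11 — each is linear in n, where the shown terms are n = 3, 4, 5, 6.
For the next term, n = 7, so the run lengths are 21, 12, 13.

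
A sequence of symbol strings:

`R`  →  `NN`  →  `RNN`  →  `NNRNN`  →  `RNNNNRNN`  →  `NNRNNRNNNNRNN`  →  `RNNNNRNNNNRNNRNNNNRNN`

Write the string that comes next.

This is a Fibonacci-style word recurrence s(k) = s(k−2)·s(k−1): e.g. R·NN = RNN.
So term 8 is NNRNNRNNNNRNN·RNNNNRNNNNRNNRNNNNRNN.

NNRNNRNNNNRNNRNNNNRNNNNRNNRNNNNRNN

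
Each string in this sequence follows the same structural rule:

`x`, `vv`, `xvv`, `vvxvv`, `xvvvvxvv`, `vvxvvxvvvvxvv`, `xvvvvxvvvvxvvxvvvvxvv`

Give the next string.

This is a Fibonacci-style word recurrence s(k) = s(k−2)·s(k−1): e.g. x·vv = xvv.
So term 8 is vvxvvxvvvvxvv·xvvvvxvvvvxvvxvvvvxvv.

vvxvvxvvvvxvvxvvvvxvvvvxvvxvvvvxvv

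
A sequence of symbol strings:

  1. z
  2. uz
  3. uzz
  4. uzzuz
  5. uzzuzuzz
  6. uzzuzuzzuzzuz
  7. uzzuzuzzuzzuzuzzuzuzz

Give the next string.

uzzuzuzzuzzuzuzzuzuzzuzzuzuzzuzzuz

From term 3 onward, concatenate the last term with the second-to-last: uz·z = uzz, uzz·uz = uzzuz, …
Continuing: uzzuzuzzuzzuzuzzuzuzz · uzzuzuzzuzzuz gives term 8.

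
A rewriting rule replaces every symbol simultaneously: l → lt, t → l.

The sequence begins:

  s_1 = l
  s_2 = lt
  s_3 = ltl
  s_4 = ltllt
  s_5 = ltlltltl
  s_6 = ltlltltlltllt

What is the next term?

Replace each of the 13 characters of ltlltltlltllt in place — lt l lt lt l lt l lt lt l lt lt l — and concatenate.

ltlltltlltlltltlltltl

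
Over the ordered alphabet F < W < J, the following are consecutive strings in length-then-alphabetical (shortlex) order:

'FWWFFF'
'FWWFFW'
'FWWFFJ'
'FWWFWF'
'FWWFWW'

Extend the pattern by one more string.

FWWFWJ

Find the rightmost character of FWWFWW below J, bump it to the next letter, and reset everything to its right to F.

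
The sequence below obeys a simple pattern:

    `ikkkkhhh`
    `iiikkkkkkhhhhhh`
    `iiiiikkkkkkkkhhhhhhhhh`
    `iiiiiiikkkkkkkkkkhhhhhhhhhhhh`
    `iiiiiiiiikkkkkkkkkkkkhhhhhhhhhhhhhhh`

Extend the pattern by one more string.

iiiiiiiiiiikkkkkkkkkkkkkkhhhhhhhhhhhhhhhhhh

Reading off run lengths: i runs 1, 3, 5, 7, 9; k runs 4, 6, 8, 10, 12; h runs 3, 6, 9, 12, 15 — each is linear in n (n = 1, 2, …).
For the next term, n = 6, so the run lengths are 11, 14, 18.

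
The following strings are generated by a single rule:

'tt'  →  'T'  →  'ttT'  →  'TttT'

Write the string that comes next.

ttTTttT

From term 3 onward, concatenate the second-to-last term with the last: tt·T = ttT, T·ttT = TttT, …
Continuing: ttT · TttT gives term 5.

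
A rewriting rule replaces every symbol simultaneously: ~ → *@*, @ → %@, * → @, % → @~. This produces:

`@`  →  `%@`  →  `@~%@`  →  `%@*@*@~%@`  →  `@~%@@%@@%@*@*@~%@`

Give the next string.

%@*@*@~%@%@@~%@%@@~%@@%@@%@*@*@~%@

Replace each of the 17 characters of @~%@@%@@%@*@*@~%@ in place — %@ *@* @~ %@ %@ @~ %@ %@ @~ %@ @ %@ @ %@ *@* @~ %@ — and concatenate.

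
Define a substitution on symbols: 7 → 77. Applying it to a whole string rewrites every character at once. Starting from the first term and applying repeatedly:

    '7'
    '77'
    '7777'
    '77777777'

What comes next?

Rewriting each symbol of 77777777: 7→77, 7→77, 7→77, 7→77, 7→77, 7→77, 7→77, 7→77, which concatenates to 77 77 77 77 77 77 77 77.

7777777777777777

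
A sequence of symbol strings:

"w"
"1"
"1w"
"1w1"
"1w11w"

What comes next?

This is a Fibonacci-style word recurrence s(k) = s(k−1)·s(k−2): e.g. 1·w = 1w.
So term 6 is 1w11w·1w1.

1w11w1w1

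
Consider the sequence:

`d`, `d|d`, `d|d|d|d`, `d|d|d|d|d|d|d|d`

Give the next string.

Every step duplicates the string with '|' between the halves.
So the next term is two copies of d|d|d|d|d|d|d|d with '|' between the halves.

d|d|d|d|d|d|d|d|d|d|d|d|d|d|d|d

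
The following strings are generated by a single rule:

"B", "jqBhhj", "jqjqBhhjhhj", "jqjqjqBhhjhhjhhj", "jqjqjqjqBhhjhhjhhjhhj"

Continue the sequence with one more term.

Each term wraps the previous one in jq on the left and hhj on the right.
So the next term is jq·jqjqjqjqBhhjhhjhhjhhj·hhj.

jqjqjqjqjqBhhjhhjhhjhhjhhj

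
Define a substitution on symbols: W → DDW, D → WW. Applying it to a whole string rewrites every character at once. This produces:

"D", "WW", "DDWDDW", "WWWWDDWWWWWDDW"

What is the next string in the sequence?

Replace each of the 14 characters of WWWWDDWWWWWDDW in place — DDW DDW DDW DDW WW WW DDW DDW DDW DDW DDW WW WW DDW — and concatenate.

DDWDDWDDWDDWWWWWDDWDDWDDWDDWDDWWWWWDDW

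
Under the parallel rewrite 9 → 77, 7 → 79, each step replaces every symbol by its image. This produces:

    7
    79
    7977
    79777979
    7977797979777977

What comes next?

79777979797779777977797979777979

Applying the rule to each of the 16 symbols of 7977797979777977 gives the pieces 79 77 79 79 79 77 79 77 79 77 79 79 79 77 79 79, which concatenate to the answer.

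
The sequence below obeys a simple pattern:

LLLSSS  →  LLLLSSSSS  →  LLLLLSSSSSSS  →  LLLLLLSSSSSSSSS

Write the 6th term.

LLLLLLLLSSSSSSSSSSSSS

Each string has the form L^{n+2} S^{2n+1} (n = 1, 2, …).
For term 6, n = 6, so the run lengths are 8, 13.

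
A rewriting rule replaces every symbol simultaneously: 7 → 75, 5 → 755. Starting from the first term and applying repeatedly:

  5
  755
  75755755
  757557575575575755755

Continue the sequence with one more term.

7575575755755757557575575575755755757557575575575755755

φ(757557575575575755755) expands symbol-by-symbol to 75 755 75 755 755 75 755 75 755 755 75 755 755 75 755 75 755 755 75 755 755; joining the 21 pieces gives the next term.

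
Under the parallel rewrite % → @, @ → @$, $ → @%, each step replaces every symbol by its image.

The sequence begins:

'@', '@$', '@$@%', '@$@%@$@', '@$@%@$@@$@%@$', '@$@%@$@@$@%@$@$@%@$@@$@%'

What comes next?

@$@%@$@@$@%@$@$@%@$@@$@%@$@%@$@@$@%@$@$@%@$@

φ(@$@%@$@@$@%@$@$@%@$@@$@%) expands symbol-by-symbol to @$ @% @$ @ @$ @% @$ @$ @% @$ @ @$ @% @$ @% @$ @ @$ @% @$ @$ @% @$ @; joining the 24 pieces gives the next term.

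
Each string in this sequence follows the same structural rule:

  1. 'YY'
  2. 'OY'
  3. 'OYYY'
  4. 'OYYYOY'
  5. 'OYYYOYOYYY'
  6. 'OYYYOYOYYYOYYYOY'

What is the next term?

This is a Fibonacci-style word recurrence s(k) = s(k−1)·s(k−2): e.g. OY·YY = OYYY.
The next term joins OYYYOYOYYYOYYYOY and OYYYOYOYYY.

OYYYOYOYYYOYYYOYOYYYOYOYYY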